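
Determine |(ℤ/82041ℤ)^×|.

First factor: 82041 = 3 × 23 × 29 × 41.
φ(82041) = 82041 · (1 − 1/3) · (1 − 1/23) · (1 − 1/29) · (1 − 1/41)
       = 82041 · 49280/82041 = 49280.

49280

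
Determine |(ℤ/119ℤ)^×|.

96

First factor: 119 = 7 * 17.
φ(7) = 7 − 1 = 6.
φ(17) = 17 − 1 = 16.
Multiply: 6 · 16 = 96.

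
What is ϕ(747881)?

Factor 747881: 747881 = 17 × 29 × 37 × 41.
φ(747881) = 747881 · (1 − 1/17) · (1 − 1/29) · (1 − 1/37) · (1 − 1/41)
       = 747881 · 645120/747881 = 645120.

645120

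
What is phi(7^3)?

294

φ(7^3) = 7^2·(7−1) = 49·6 = 294.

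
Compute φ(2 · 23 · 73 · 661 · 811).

846806400

φ(1800126418) = 1800126418 · (1 − 1/2) · (1 − 1/23) · (1 − 1/73) · (1 − 1/661) · (1 − 1/811)
       = 1800126418 · 846806400/1800126418 = 846806400.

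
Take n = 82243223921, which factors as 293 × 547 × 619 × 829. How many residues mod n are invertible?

81581992128

φ(293) = 293 − 1 = 292.
φ(547) = 547 − 1 = 546.
φ(619) = 619 − 1 = 618.
φ(829) = 829 − 1 = 828.
Multiply: 292 · 546 · 618 · 828 = 81581992128.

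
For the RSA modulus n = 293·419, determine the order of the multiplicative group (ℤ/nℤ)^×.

122056

φ(n) = (p − 1)(q − 1) = (293−1)(419−1) = 292·418 = 122056.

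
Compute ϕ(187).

187 = 11 · 17.
φ(11) = 11 − 1 = 10.
φ(17) = 17 − 1 = 16.
Multiply: 10 · 16 = 160.

160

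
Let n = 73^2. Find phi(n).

φ(73^2) = 73^2 − 73^1 = 5329 − 73 = 5256.

5256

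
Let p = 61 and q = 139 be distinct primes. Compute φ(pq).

8280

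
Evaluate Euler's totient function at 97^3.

903264

φ(912673) = 912673 · (1 − 1/97)
       = 912673 · 96/97 = 903264.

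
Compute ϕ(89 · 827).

72688

φ(89) = 89 − 1 = 88.
φ(827) = 827 − 1 = 826.
Multiply: 88 · 826 = 72688.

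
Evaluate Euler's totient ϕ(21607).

Factor 21607: 21607 = 17 · 31 · 41.
φ(17) = 17 − 1 = 16.
φ(31) = 31 − 1 = 30.
φ(41) = 41 − 1 = 40.
φ(21607) = 16 × 30 × 40 = 19200.

19200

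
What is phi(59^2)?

3422

φ(59^2) = 59^1·(59−1) = 59·58 = 3422.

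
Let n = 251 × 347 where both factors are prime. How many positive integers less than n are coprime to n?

86500

φ(251) = 251 − 1 = 250.
φ(347) = 347 − 1 = 346.
φ(87097) = 250 × 346 = 86500.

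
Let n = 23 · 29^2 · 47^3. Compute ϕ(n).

1815232496

φ(2008248289) = 2008248289 · (1 − 1/23) · (1 − 1/29) · (1 − 1/47)
       = 2008248289 · 28336/31349 = 1815232496.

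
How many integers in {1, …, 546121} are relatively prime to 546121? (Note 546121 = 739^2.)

545382

φ(739^2) = 739^2 − 739^1 = 546121 − 739 = 545382.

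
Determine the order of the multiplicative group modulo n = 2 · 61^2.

3660

φ(2) = 2 − 1 = 1.
φ(61^2) = 61^2 − 61^1 = 3721 − 61 = 3660.
Since φ is multiplicative, φ(7442) = 1 · 3660 = 3660.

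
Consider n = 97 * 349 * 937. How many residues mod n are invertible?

φ(31720261) = 31720261 · (1 − 1/97) · (1 − 1/349) · (1 − 1/937)
       = 31720261 · 31269888/31720261 = 31269888.

31269888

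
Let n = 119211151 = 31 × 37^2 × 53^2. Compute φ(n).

φ(119211151) = 119211151 · (1 − 1/31) · (1 − 1/37) · (1 − 1/53)
       = 119211151 · 56160/60791 = 110129760.

110129760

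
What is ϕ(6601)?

6601 = 7 · 23 · 41.
φ(7) = 7 − 1 = 6.
φ(23) = 23 − 1 = 22.
φ(41) = 41 − 1 = 40.
φ(6601) = 6 × 22 × 40 = 5280.

5280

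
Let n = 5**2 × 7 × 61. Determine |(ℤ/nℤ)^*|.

7200

φ(5^2) = 5^2 − 5^1 = 25 − 5 = 20.
φ(7) = 7 − 1 = 6.
φ(61) = 61 − 1 = 60.
Multiply: 20 · 6 · 60 = 7200.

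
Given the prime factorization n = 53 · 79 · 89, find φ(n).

356928

φ(53) = 53 − 1 = 52.
φ(79) = 79 − 1 = 78.
φ(89) = 89 − 1 = 88.
Since φ is multiplicative, φ(372643) = 52 · 78 · 88 = 356928.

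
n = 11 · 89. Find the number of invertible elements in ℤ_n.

φ(979) = 979 · (1 − 1/11) · (1 − 1/89)
       = 979 · 880/979 = 880.

880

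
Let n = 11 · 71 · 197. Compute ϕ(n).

137200

φ(153857) = 153857 · (1 − 1/11) · (1 − 1/71) · (1 − 1/197)
       = 153857 · 137200/153857 = 137200.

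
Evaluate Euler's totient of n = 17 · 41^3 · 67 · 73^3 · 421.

11442452810342400

φ(12856595212403983) = 12856595212403983 · (1 − 1/17) · (1 − 1/41) · (1 − 1/67) · (1 − 1/73) · (1 − 1/421)
       = 12856595212403983 · 1277337600/1435200367 = 11442452810342400.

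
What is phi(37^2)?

φ(37^2) = 37^2 − 37^1 = 1369 − 37 = 1332.

1332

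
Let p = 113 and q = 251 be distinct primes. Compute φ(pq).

28000

φ(113) = 113 − 1 = 112.
φ(251) = 251 − 1 = 250.
Multiply: 112 · 250 = 28000.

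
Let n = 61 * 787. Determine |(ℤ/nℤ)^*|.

47160

φ(61) = 61 − 1 = 60.
φ(787) = 787 − 1 = 786.
Since φ is multiplicative, φ(48007) = 60 · 786 = 47160.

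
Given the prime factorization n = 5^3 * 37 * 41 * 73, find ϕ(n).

10368000

φ(13842625) = 13842625 · (1 − 1/5) · (1 − 1/37) · (1 − 1/41) · (1 − 1/73)
       = 13842625 · 414720/553705 = 10368000.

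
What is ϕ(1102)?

Prime factorization: 1102 = 2 × 19 × 29.
φ(2) = 2 − 1 = 1.
φ(19) = 19 − 1 = 18.
φ(29) = 29 − 1 = 28.
Since φ is multiplicative, φ(1102) = 1 · 18 · 28 = 504.

504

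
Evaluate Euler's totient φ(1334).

616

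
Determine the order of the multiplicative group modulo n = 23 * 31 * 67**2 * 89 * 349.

89376756480

φ(99415607077) = 99415607077 · (1 − 1/23) · (1 − 1/31) · (1 − 1/67) · (1 − 1/89) · (1 − 1/349)
       = 99415607077 · 1333981440/1483815031 = 89376756480.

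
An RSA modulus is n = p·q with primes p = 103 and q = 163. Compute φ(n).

φ(pq) = (p−1)(q−1) = 102 · 162 = 16524.

16524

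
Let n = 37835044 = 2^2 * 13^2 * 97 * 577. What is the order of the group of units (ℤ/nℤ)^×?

φ(37835044) = 37835044 · (1 − 1/2) · (1 − 1/13) · (1 − 1/97) · (1 − 1/577)
       = 37835044 · 663552/1455194 = 17252352.

17252352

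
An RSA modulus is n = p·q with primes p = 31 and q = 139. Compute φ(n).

4140

φ(4309) = 4309 · (1 − 1/31) · (1 − 1/139)
       = 4309 · 4140/4309 = 4140.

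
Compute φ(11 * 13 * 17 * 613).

1175040

φ(1490203) = 1490203 · (1 − 1/11) · (1 − 1/13) · (1 − 1/17) · (1 − 1/613)
       = 1490203 · 1175040/1490203 = 1175040.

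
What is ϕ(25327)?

22680

Prime factorization: 25327 = 19 * 31 * 43.
φ(25327) = 25327 · (1 − 1/19) · (1 − 1/31) · (1 − 1/43)
       = 25327 · 22680/25327 = 22680.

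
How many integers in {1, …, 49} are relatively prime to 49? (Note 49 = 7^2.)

42

φ(7^2) = 7^1·(7−1) = 7·6 = 42.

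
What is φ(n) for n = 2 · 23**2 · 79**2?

3117972

φ(6602978) = 6602978 · (1 − 1/2) · (1 − 1/23) · (1 − 1/79)
       = 6602978 · 1716/3634 = 3117972.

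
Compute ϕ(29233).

26400

Prime factorization: 29233 = 23 * 31 * 41.
φ(29233) = 29233 · (1 − 1/23) · (1 − 1/31) · (1 − 1/41)
       = 29233 · 26400/29233 = 26400.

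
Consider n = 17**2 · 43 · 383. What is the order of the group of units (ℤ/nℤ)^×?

4363968

φ(17^2) = 17^2 − 17^1 = 289 − 17 = 272.
φ(43) = 43 − 1 = 42.
φ(383) = 383 − 1 = 382.
Multiply: 272 · 42 · 382 = 4363968.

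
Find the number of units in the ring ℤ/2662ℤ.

1210

First factor: 2662 = 2 · 11^3.
φ(2) = 2 − 1 = 1.
φ(11^3) = 11^2·(11−1) = 121·10 = 1210.
φ(2662) = 1 × 1210 = 1210.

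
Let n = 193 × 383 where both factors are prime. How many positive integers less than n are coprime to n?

73344

φ(193) = 193 − 1 = 192.
φ(383) = 383 − 1 = 382.
Since φ is multiplicative, φ(73919) = 192 · 382 = 73344.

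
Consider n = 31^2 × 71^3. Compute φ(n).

328169100

φ(31^2) = 31^2 − 31^1 = 961 − 31 = 930.
φ(71^3) = 71^3 − 71^2 = 357911 − 5041 = 352870.
Since φ is multiplicative, φ(343952471) = 930 · 352870 = 328169100.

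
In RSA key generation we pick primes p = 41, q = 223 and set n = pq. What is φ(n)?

8880

For distinct primes, φ(pq) = (p−1)(q−1) = 40 × 222 = 8880.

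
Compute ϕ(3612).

1008

Prime factorization: 3612 = 2^2 × 3 × 7 × 43.
φ(2^2) = 2^2 − 2^1 = 4 − 2 = 2.
φ(3) = 3 − 1 = 2.
φ(7) = 7 − 1 = 6.
φ(43) = 43 − 1 = 42.
Since φ is multiplicative, φ(3612) = 2 · 2 · 6 · 42 = 1008.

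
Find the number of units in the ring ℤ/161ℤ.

Prime factorization: 161 = 7 · 23.
φ(161) = 161 · (1 − 1/7) · (1 − 1/23)
       = 161 · 132/161 = 132.

132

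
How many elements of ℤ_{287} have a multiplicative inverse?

240

Factor 287: 287 = 7 × 41.
φ(7) = 7 − 1 = 6.
φ(41) = 41 − 1 = 40.
φ(287) = 6 × 40 = 240.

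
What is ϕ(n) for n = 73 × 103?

φ(7519) = 7519 · (1 − 1/73) · (1 − 1/103)
       = 7519 · 7344/7519 = 7344.

7344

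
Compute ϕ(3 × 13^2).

φ(3) = 3 − 1 = 2.
φ(13^2) = 13^1·(13−1) = 13·12 = 156.
Since φ is multiplicative, φ(507) = 2 · 156 = 312.

312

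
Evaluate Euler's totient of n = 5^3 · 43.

4200

φ(5^3) = 5^3 − 5^2 = 125 − 25 = 100.
φ(43) = 43 − 1 = 42.
φ(5375) = 100 × 42 = 4200.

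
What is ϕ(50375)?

36000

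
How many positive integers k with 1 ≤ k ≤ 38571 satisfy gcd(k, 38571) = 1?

22176

First factor: 38571 = 3 * 13 * 23 * 43.
φ(38571) = 38571 · (1 − 1/3) · (1 − 1/13) · (1 − 1/23) · (1 − 1/43)
       = 38571 · 22176/38571 = 22176.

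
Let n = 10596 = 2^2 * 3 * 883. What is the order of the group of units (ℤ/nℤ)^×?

φ(2^2) = 2^1·(2−1) = 2·1 = 2.
φ(3) = 3 − 1 = 2.
φ(883) = 883 − 1 = 882.
Multiply: 2 · 2 · 882 = 3528.

3528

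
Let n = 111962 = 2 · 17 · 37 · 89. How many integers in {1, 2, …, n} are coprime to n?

50688

φ(111962) = 111962 · (1 − 1/2) · (1 − 1/17) · (1 − 1/37) · (1 − 1/89)
       = 111962 · 50688/111962 = 50688.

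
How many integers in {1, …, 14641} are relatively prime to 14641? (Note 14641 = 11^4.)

13310

φ(11^4) = 11^3·(11−1) = 1331·10 = 13310.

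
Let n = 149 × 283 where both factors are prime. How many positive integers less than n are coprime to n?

For distinct primes, φ(pq) = (p−1)(q−1) = 148 × 282 = 41736.

41736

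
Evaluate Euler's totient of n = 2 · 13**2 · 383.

59592

φ(2) = 2 − 1 = 1.
φ(13^2) = 13^1·(13−1) = 13·12 = 156.
φ(383) = 383 − 1 = 382.
Since φ is multiplicative, φ(129454) = 1 · 156 · 382 = 59592.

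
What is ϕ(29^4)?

682892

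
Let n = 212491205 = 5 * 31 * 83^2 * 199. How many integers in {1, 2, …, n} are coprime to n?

161710560

φ(5) = 5 − 1 = 4.
φ(31) = 31 − 1 = 30.
φ(83^2) = 83^1·(83−1) = 83·82 = 6806.
φ(199) = 199 − 1 = 198.
Since φ is multiplicative, φ(212491205) = 4 · 30 · 6806 · 198 = 161710560.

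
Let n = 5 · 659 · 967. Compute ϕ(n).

φ(3186265) = 3186265 · (1 − 1/5) · (1 − 1/659) · (1 − 1/967)
       = 3186265 · 2542512/3186265 = 2542512.

2542512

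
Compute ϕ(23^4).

φ(279841) = 279841 · (1 − 1/23)
       = 279841 · 22/23 = 267674.

267674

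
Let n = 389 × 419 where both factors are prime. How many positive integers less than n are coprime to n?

φ(162991) = 162991 · (1 − 1/389) · (1 − 1/419)
       = 162991 · 162184/162991 = 162184.

162184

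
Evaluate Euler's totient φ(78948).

24192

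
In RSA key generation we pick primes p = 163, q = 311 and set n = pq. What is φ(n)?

50220

φ(n) = (p − 1)(q − 1) = (163−1)(311−1) = 162·310 = 50220.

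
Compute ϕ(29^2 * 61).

48720

φ(29^2) = 29^1·(29−1) = 29·28 = 812.
φ(61) = 61 − 1 = 60.
Since φ is multiplicative, φ(51301) = 812 · 60 = 48720.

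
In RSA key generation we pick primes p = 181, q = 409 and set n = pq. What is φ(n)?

73440

φ(pq) = (p−1)(q−1) = 180 · 408 = 73440.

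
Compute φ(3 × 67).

φ(3) = 3 − 1 = 2.
φ(67) = 67 − 1 = 66.
φ(201) = 2 × 66 = 132.

132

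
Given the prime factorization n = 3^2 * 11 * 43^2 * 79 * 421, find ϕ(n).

3549873600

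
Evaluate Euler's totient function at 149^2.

φ(149^2) = 149^2 − 149^1 = 22201 − 149 = 22052.

22052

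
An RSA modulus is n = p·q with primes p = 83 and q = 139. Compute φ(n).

φ(11537) = 11537 · (1 − 1/83) · (1 − 1/139)
       = 11537 · 11316/11537 = 11316.

11316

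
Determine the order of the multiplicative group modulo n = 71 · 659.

46060

φ(71) = 71 − 1 = 70.
φ(659) = 659 − 1 = 658.
Since φ is multiplicative, φ(46789) = 70 · 658 = 46060.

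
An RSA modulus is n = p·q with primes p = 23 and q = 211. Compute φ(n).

For distinct primes, φ(pq) = (p−1)(q−1) = 22 × 210 = 4620.

4620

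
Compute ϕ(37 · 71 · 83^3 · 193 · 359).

φ(37) = 37 − 1 = 36.
φ(71) = 71 − 1 = 70.
φ(83^3) = 83^2·(83−1) = 6889·82 = 564898.
φ(193) = 193 − 1 = 192.
φ(359) = 359 − 1 = 358.
Multiply: 36 · 70 · 564898 · 192 · 358 = 97848648898560.

97848648898560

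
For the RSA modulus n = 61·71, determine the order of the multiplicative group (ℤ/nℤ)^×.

φ(pq) = (p−1)(q−1) = 60 · 70 = 4200.

4200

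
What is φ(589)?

540

Factor 589: 589 = 19 × 31.
φ(589) = 589 · (1 − 1/19) · (1 − 1/31)
       = 589 · 540/589 = 540.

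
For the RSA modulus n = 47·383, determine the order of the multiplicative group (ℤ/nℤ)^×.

17572

φ(47) = 47 − 1 = 46.
φ(383) = 383 − 1 = 382.
φ(18001) = 46 × 382 = 17572.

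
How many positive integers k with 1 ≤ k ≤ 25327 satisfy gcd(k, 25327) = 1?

22680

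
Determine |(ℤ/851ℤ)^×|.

Prime factorization: 851 = 23 · 37.
φ(23) = 23 − 1 = 22.
φ(37) = 37 − 1 = 36.
Since φ is multiplicative, φ(851) = 22 · 36 = 792.

792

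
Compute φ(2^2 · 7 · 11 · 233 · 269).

7461120

φ(19304516) = 19304516 · (1 − 1/2) · (1 − 1/7) · (1 − 1/11) · (1 − 1/233) · (1 − 1/269)
       = 19304516 · 3730560/9652258 = 7461120.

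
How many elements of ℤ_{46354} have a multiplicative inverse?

17640

First factor: 46354 = 2 * 7^2 * 11 * 43.
φ(2) = 2 − 1 = 1.
φ(7^2) = 7^1·(7−1) = 7·6 = 42.
φ(11) = 11 − 1 = 10.
φ(43) = 43 − 1 = 42.
Multiply: 1 · 42 · 10 · 42 = 17640.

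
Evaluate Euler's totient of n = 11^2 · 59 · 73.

459360

φ(11^2) = 11^2 − 11^1 = 121 − 11 = 110.
φ(59) = 59 − 1 = 58.
φ(73) = 73 − 1 = 72.
Multiply: 110 · 58 · 72 = 459360.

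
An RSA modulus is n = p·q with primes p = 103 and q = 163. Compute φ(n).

φ(n) = (p − 1)(q − 1) = (103−1)(163−1) = 102·162 = 16524.

16524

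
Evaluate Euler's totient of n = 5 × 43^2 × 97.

φ(896765) = 896765 · (1 − 1/5) · (1 − 1/43) · (1 − 1/97)
       = 896765 · 16128/20855 = 693504.

693504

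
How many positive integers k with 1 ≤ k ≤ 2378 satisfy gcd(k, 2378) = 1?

Prime factorization: 2378 = 2 × 29 × 41.
φ(2) = 2 − 1 = 1.
φ(29) = 29 − 1 = 28.
φ(41) = 41 − 1 = 40.
φ(2378) = 1 × 28 × 40 = 1120.

1120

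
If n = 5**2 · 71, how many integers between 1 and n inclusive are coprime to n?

φ(5^2) = 5^2 − 5^1 = 25 − 5 = 20.
φ(71) = 71 − 1 = 70.
Multiply: 20 · 70 = 1400.

1400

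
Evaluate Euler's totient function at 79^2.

φ(6241) = 6241 · (1 − 1/79)
       = 6241 · 78/79 = 6162.

6162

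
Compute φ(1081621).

First factor: 1081621 = 23 * 31 * 37 * 41.
φ(23) = 23 − 1 = 22.
φ(31) = 31 − 1 = 30.
φ(37) = 37 − 1 = 36.
φ(41) = 41 − 1 = 40.
φ(1081621) = 22 × 30 × 36 × 40 = 950400.

950400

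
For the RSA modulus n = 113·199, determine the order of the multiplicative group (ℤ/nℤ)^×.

22176

For distinct primes, φ(pq) = (p−1)(q−1) = 112 × 198 = 22176.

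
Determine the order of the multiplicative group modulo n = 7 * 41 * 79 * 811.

15163200

φ(18387803) = 18387803 · (1 − 1/7) · (1 − 1/41) · (1 − 1/79) · (1 − 1/811)
       = 18387803 · 15163200/18387803 = 15163200.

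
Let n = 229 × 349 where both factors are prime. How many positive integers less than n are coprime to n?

79344

φ(79921) = 79921 · (1 − 1/229) · (1 − 1/349)
       = 79921 · 79344/79921 = 79344.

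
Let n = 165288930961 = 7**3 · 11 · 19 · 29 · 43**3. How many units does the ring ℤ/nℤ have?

φ(7^3) = 7^3 − 7^2 = 343 − 49 = 294.
φ(11) = 11 − 1 = 10.
φ(19) = 19 − 1 = 18.
φ(29) = 29 − 1 = 28.
φ(43^3) = 43^3 − 43^2 = 79507 − 1849 = 77658.
Multiply: 294 · 10 · 18 · 28 · 77658 = 115070518080.

115070518080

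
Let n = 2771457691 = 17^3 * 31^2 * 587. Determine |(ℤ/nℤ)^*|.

2519987520

φ(2771457691) = 2771457691 · (1 − 1/17) · (1 − 1/31) · (1 − 1/587)
       = 2771457691 · 281280/309349 = 2519987520.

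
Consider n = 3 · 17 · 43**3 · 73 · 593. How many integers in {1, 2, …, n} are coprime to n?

105923026944

φ(175530704673) = 175530704673 · (1 − 1/3) · (1 − 1/17) · (1 − 1/43) · (1 − 1/73) · (1 − 1/593)
       = 175530704673 · 57286656/94932777 = 105923026944.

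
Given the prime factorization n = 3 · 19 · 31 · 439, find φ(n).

473040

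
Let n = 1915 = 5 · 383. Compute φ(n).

φ(1915) = 1915 · (1 − 1/5) · (1 − 1/383)
       = 1915 · 1528/1915 = 1528.

1528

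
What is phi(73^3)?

φ(73^3) = 73^3 − 73^2 = 389017 − 5329 = 383688.

383688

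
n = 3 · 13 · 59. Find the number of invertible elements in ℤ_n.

1392

φ(3) = 3 − 1 = 2.
φ(13) = 13 − 1 = 12.
φ(59) = 59 − 1 = 58.
φ(2301) = 2 × 12 × 58 = 1392.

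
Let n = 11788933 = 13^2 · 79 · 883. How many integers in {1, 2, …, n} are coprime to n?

10732176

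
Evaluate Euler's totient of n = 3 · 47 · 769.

70656

φ(108429) = 108429 · (1 − 1/3) · (1 − 1/47) · (1 − 1/769)
       = 108429 · 70656/108429 = 70656.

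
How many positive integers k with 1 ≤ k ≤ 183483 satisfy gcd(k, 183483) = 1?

108864

First factor: 183483 = 3^2 · 19 · 29 · 37.
φ(3^2) = 3^1·(3−1) = 3·2 = 6.
φ(19) = 19 − 1 = 18.
φ(29) = 29 − 1 = 28.
φ(37) = 37 − 1 = 36.
Since φ is multiplicative, φ(183483) = 6 · 18 · 28 · 36 = 108864.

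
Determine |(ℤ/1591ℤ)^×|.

1512

Prime factorization: 1591 = 37 * 43.
φ(1591) = 1591 · (1 − 1/37) · (1 − 1/43)
       = 1591 · 1512/1591 = 1512.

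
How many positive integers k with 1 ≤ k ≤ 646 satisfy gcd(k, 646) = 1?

Factor 646: 646 = 2 * 17 * 19.
φ(2) = 2 − 1 = 1.
φ(17) = 17 − 1 = 16.
φ(19) = 19 − 1 = 18.
φ(646) = 1 × 16 × 18 = 288.

288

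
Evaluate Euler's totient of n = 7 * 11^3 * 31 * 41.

8712000

φ(11841907) = 11841907 · (1 − 1/7) · (1 − 1/11) · (1 − 1/31) · (1 − 1/41)
       = 11841907 · 72000/97867 = 8712000.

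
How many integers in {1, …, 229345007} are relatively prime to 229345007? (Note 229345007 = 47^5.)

224465326

φ(229345007) = 229345007 · (1 − 1/47)
       = 229345007 · 46/47 = 224465326.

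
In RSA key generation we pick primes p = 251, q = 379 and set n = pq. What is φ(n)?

94500

φ(pq) = (p−1)(q−1) = 250 · 378 = 94500.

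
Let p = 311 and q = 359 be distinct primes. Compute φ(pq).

110980

φ(n) = (p − 1)(q − 1) = (311−1)(359−1) = 310·358 = 110980.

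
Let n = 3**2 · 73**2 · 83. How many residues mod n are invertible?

φ(3980763) = 3980763 · (1 − 1/3) · (1 − 1/73) · (1 − 1/83)
       = 3980763 · 11808/18177 = 2585952.

2585952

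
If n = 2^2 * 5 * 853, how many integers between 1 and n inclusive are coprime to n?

6816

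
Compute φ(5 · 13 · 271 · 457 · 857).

φ(5) = 5 − 1 = 4.
φ(13) = 13 − 1 = 12.
φ(271) = 271 − 1 = 270.
φ(457) = 457 − 1 = 456.
φ(857) = 857 − 1 = 856.
Since φ is multiplicative, φ(6898897135) = 4 · 12 · 270 · 456 · 856 = 5058754560.

5058754560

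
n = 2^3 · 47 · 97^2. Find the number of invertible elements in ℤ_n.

φ(2^3) = 2^2·(2−1) = 4·1 = 4.
φ(47) = 47 − 1 = 46.
φ(97^2) = 97^1·(97−1) = 97·96 = 9312.
Multiply: 4 · 46 · 9312 = 1713408.

1713408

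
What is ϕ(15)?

8

15 = 3 × 5.
φ(3) = 3 − 1 = 2.
φ(5) = 5 − 1 = 4.
φ(15) = 2 × 4 = 8.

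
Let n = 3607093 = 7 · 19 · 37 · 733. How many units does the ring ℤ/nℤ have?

2846016

φ(3607093) = 3607093 · (1 − 1/7) · (1 − 1/19) · (1 − 1/37) · (1 − 1/733)
       = 3607093 · 2846016/3607093 = 2846016.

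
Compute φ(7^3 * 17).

4704

φ(5831) = 5831 · (1 − 1/7) · (1 − 1/17)
       = 5831 · 96/119 = 4704.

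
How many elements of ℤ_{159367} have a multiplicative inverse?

Factor 159367: 159367 = 13^2 · 23 · 41.
φ(13^2) = 13^1·(13−1) = 13·12 = 156.
φ(23) = 23 − 1 = 22.
φ(41) = 41 − 1 = 40.
Multiply: 156 · 22 · 40 = 137280.

137280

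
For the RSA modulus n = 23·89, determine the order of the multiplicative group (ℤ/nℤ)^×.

1936

φ(2047) = 2047 · (1 − 1/23) · (1 − 1/89)
       = 2047 · 1936/2047 = 1936.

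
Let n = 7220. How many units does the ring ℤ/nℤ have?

7220 = 2**2 · 5 · 19**2.
φ(7220) = 7220 · (1 − 1/2) · (1 − 1/5) · (1 − 1/19)
       = 7220 · 72/190 = 2736.

2736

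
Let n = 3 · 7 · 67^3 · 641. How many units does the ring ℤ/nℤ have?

φ(3) = 3 − 1 = 2.
φ(7) = 7 − 1 = 6.
φ(67^3) = 67^2·(67−1) = 4489·66 = 296274.
φ(641) = 641 − 1 = 640.
Since φ is multiplicative, φ(4048570743) = 2 · 6 · 296274 · 640 = 2275384320.

2275384320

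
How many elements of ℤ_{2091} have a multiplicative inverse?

1280

Prime factorization: 2091 = 3 * 17 * 41.
φ(2091) = 2091 · (1 − 1/3) · (1 − 1/17) · (1 − 1/41)
       = 2091 · 1280/2091 = 1280.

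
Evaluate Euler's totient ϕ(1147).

Prime factorization: 1147 = 31 * 37.
φ(1147) = 1147 · (1 − 1/31) · (1 − 1/37)
       = 1147 · 1080/1147 = 1080.

1080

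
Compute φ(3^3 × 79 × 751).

1053000

φ(1601883) = 1601883 · (1 − 1/3) · (1 − 1/79) · (1 − 1/751)
       = 1601883 · 117000/177987 = 1053000.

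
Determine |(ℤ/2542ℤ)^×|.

1200

First factor: 2542 = 2 * 31 * 41.
φ(2) = 2 − 1 = 1.
φ(31) = 31 − 1 = 30.
φ(41) = 41 − 1 = 40.
Multiply: 1 · 30 · 40 = 1200.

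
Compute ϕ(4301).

3520

Prime factorization: 4301 = 11 · 17 · 23.
φ(4301) = 4301 · (1 − 1/11) · (1 − 1/17) · (1 − 1/23)
       = 4301 · 3520/4301 = 3520.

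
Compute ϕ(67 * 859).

56628

φ(57553) = 57553 · (1 − 1/67) · (1 − 1/859)
       = 57553 · 56628/57553 = 56628.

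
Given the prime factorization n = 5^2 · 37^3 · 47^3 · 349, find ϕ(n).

34855292856960

φ(45884307505775) = 45884307505775 · (1 − 1/5) · (1 − 1/37) · (1 − 1/47) · (1 − 1/349)
       = 45884307505775 · 2305152/3034555 = 34855292856960.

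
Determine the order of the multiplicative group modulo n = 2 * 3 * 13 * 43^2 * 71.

3034080

φ(2) = 2 − 1 = 1.
φ(3) = 3 − 1 = 2.
φ(13) = 13 − 1 = 12.
φ(43^2) = 43^2 − 43^1 = 1849 − 43 = 1806.
φ(71) = 71 − 1 = 70.
Since φ is multiplicative, φ(10239762) = 1 · 2 · 12 · 1806 · 70 = 3034080.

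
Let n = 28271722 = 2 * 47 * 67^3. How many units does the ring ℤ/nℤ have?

φ(2) = 2 − 1 = 1.
φ(47) = 47 − 1 = 46.
φ(67^3) = 67^2·(67−1) = 4489·66 = 296274.
φ(28271722) = 1 × 46 × 296274 = 13628604.

13628604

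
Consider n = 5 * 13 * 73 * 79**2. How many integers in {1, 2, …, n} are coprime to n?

φ(5) = 5 − 1 = 4.
φ(13) = 13 − 1 = 12.
φ(73) = 73 − 1 = 72.
φ(79^2) = 79^1·(79−1) = 79·78 = 6162.
Multiply: 4 · 12 · 72 · 6162 = 21295872.

21295872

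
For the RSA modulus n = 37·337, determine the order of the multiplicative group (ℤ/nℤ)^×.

12096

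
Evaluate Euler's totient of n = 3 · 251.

500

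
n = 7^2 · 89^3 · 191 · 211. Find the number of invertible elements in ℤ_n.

φ(7^2) = 7^1·(7−1) = 7·6 = 42.
φ(89^3) = 89^2·(89−1) = 7921·88 = 697048.
φ(191) = 191 − 1 = 190.
φ(211) = 211 − 1 = 210.
Since φ is multiplicative, φ(1392136827781) = 42 · 697048 · 190 · 210 = 1168113038400.

1168113038400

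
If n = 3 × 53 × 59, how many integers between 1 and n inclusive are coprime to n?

φ(3) = 3 − 1 = 2.
φ(53) = 53 − 1 = 52.
φ(59) = 59 − 1 = 58.
φ(9381) = 2 × 52 × 58 = 6032.

6032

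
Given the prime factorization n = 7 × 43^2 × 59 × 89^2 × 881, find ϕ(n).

4331639854080

φ(7) = 7 − 1 = 6.
φ(43^2) = 43^1·(43−1) = 43·42 = 1806.
φ(59) = 59 − 1 = 58.
φ(89^2) = 89^1·(89−1) = 89·88 = 7832.
φ(881) = 881 − 1 = 880.
Multiply: 6 · 1806 · 58 · 7832 · 880 = 4331639854080.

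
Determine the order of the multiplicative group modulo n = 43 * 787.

φ(33841) = 33841 · (1 − 1/43) · (1 − 1/787)
       = 33841 · 33012/33841 = 33012.

33012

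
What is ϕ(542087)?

399168

First factor: 542087 = 7^2 · 13 · 23 · 37.
φ(542087) = 542087 · (1 − 1/7) · (1 − 1/13) · (1 − 1/23) · (1 − 1/37)
       = 542087 · 57024/77441 = 399168.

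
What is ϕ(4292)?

2016

Factor 4292: 4292 = 2**2 × 29 × 37.
φ(4292) = 4292 · (1 − 1/2) · (1 − 1/29) · (1 − 1/37)
       = 4292 · 1008/2146 = 2016.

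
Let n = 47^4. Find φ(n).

4775858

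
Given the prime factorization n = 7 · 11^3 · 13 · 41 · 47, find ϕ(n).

φ(233400167) = 233400167 · (1 − 1/7) · (1 − 1/11) · (1 − 1/13) · (1 − 1/41) · (1 − 1/47)
       = 233400167 · 1324800/1928927 = 160300800.

160300800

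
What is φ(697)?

Factor 697: 697 = 17 * 41.
φ(17) = 17 − 1 = 16.
φ(41) = 41 − 1 = 40.
φ(697) = 16 × 40 = 640.

640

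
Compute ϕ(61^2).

3660

φ(3721) = 3721 · (1 − 1/61)
       = 3721 · 60/61 = 3660.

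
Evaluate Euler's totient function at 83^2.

φ(83^2) = 83^2 − 83^1 = 6889 − 83 = 6806.

6806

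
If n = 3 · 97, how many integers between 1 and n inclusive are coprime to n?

φ(3) = 3 − 1 = 2.
φ(97) = 97 − 1 = 96.
Multiply: 2 · 96 = 192.

192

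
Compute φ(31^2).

φ(961) = 961 · (1 − 1/31)
       = 961 · 30/31 = 930.

930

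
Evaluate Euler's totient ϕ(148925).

Factor 148925: 148925 = 5^2 × 7 × 23 × 37.
φ(5^2) = 5^2 − 5^1 = 25 − 5 = 20.
φ(7) = 7 − 1 = 6.
φ(23) = 23 − 1 = 22.
φ(37) = 37 − 1 = 36.
Since φ is multiplicative, φ(148925) = 20 · 6 · 22 · 36 = 95040.

95040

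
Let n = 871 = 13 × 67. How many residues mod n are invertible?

792

φ(871) = 871 · (1 − 1/13) · (1 − 1/67)
       = 871 · 792/871 = 792.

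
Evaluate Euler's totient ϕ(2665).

Prime factorization: 2665 = 5 × 13 × 41.
φ(5) = 5 − 1 = 4.
φ(13) = 13 − 1 = 12.
φ(41) = 41 − 1 = 40.
φ(2665) = 4 × 12 × 40 = 1920.

1920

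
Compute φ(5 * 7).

24

φ(5) = 5 − 1 = 4.
φ(7) = 7 − 1 = 6.
Since φ is multiplicative, φ(35) = 4 · 6 = 24.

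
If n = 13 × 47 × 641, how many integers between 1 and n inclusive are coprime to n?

353280

φ(391651) = 391651 · (1 − 1/13) · (1 − 1/47) · (1 − 1/641)
       = 391651 · 353280/391651 = 353280.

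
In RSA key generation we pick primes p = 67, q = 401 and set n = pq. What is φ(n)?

φ(pq) = (p−1)(q−1) = 66 · 400 = 26400.

26400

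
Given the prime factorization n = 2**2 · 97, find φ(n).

192

φ(2^2) = 2^1·(2−1) = 2·1 = 2.
φ(97) = 97 − 1 = 96.
Since φ is multiplicative, φ(388) = 2 · 96 = 192.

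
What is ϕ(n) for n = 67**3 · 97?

28442304

φ(29174011) = 29174011 · (1 − 1/67) · (1 − 1/97)
       = 29174011 · 6336/6499 = 28442304.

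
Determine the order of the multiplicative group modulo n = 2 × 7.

6

φ(14) = 14 · (1 − 1/2) · (1 − 1/7)
       = 14 · 6/14 = 6.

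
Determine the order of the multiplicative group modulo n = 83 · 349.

28536

φ(28967) = 28967 · (1 − 1/83) · (1 − 1/349)
       = 28967 · 28536/28967 = 28536.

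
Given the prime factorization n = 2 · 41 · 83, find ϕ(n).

φ(6806) = 6806 · (1 − 1/2) · (1 − 1/41) · (1 − 1/83)
       = 6806 · 3280/6806 = 3280.

3280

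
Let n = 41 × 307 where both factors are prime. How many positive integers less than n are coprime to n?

φ(41) = 41 − 1 = 40.
φ(307) = 307 − 1 = 306.
Multiply: 40 · 306 = 12240.

12240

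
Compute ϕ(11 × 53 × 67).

φ(39061) = 39061 · (1 − 1/11) · (1 − 1/53) · (1 − 1/67)
       = 39061 · 34320/39061 = 34320.

34320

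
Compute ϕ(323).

Prime factorization: 323 = 17 · 19.
φ(17) = 17 − 1 = 16.
φ(19) = 19 − 1 = 18.
Since φ is multiplicative, φ(323) = 16 · 18 = 288.

288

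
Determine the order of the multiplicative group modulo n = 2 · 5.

φ(2) = 2 − 1 = 1.
φ(5) = 5 − 1 = 4.
φ(10) = 1 × 4 = 4.

4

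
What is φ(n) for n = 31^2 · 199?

φ(191239) = 191239 · (1 − 1/31) · (1 − 1/199)
       = 191239 · 5940/6169 = 184140.

184140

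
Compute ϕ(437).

Factor 437: 437 = 19 × 23.
φ(19) = 19 − 1 = 18.
φ(23) = 23 − 1 = 22.
Multiply: 18 · 22 = 396.

396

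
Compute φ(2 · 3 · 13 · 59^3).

φ(16019562) = 16019562 · (1 − 1/2) · (1 − 1/3) · (1 − 1/13) · (1 − 1/59)
       = 16019562 · 1392/4602 = 4845552.

4845552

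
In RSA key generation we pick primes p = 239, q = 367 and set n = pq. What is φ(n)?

87108

φ(239) = 239 − 1 = 238.
φ(367) = 367 − 1 = 366.
φ(87713) = 238 × 366 = 87108.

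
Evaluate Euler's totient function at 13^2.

φ(13^2) = 13^1·(13−1) = 13·12 = 156.

156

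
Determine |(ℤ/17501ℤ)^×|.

15120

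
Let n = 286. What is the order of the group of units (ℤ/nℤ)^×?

120

Prime factorization: 286 = 2 · 11 · 13.
φ(286) = 286 · (1 − 1/2) · (1 − 1/11) · (1 − 1/13)
       = 286 · 120/286 = 120.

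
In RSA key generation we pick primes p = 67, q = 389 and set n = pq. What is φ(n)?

For distinct primes, φ(pq) = (p−1)(q−1) = 66 × 388 = 25608.

25608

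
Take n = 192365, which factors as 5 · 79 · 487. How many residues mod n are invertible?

φ(5) = 5 − 1 = 4.
φ(79) = 79 − 1 = 78.
φ(487) = 487 − 1 = 486.
Since φ is multiplicative, φ(192365) = 4 · 78 · 486 = 151632.

151632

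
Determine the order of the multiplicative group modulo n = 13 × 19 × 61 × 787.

10186560

φ(11857729) = 11857729 · (1 − 1/13) · (1 − 1/19) · (1 − 1/61) · (1 − 1/787)
       = 11857729 · 10186560/11857729 = 10186560.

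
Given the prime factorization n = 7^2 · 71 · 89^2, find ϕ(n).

φ(27557159) = 27557159 · (1 − 1/7) · (1 − 1/71) · (1 − 1/89)
       = 27557159 · 36960/44233 = 23026080.

23026080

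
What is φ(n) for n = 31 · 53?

1560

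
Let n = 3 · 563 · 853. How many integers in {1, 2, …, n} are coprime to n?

957648

φ(3) = 3 − 1 = 2.
φ(563) = 563 − 1 = 562.
φ(853) = 853 − 1 = 852.
φ(1440717) = 2 × 562 × 852 = 957648.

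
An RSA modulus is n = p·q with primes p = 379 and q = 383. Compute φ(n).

144396

φ(145157) = 145157 · (1 − 1/379) · (1 − 1/383)
       = 145157 · 144396/145157 = 144396.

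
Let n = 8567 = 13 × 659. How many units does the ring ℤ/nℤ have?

7896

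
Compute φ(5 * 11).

40

φ(5) = 5 − 1 = 4.
φ(11) = 11 − 1 = 10.
φ(55) = 4 × 10 = 40.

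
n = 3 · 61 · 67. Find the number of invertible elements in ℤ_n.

φ(3) = 3 − 1 = 2.
φ(61) = 61 − 1 = 60.
φ(67) = 67 − 1 = 66.
φ(12261) = 2 × 60 × 66 = 7920.

7920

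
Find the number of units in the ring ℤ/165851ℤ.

127008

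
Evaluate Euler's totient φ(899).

840

Factor 899: 899 = 29 * 31.
φ(899) = 899 · (1 − 1/29) · (1 − 1/31)
       = 899 · 840/899 = 840.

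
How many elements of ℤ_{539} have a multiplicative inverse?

420

Prime factorization: 539 = 7^2 * 11.
φ(539) = 539 · (1 − 1/7) · (1 − 1/11)
       = 539 · 60/77 = 420.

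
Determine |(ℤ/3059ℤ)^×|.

Factor 3059: 3059 = 7 · 19 · 23.
φ(3059) = 3059 · (1 − 1/7) · (1 − 1/19) · (1 − 1/23)
       = 3059 · 2376/3059 = 2376.

2376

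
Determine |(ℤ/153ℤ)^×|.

96

Factor 153: 153 = 3**2 * 17.
φ(153) = 153 · (1 − 1/3) · (1 − 1/17)
       = 153 · 32/51 = 96.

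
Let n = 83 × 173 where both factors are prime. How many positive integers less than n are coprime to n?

For distinct primes, φ(pq) = (p−1)(q−1) = 82 × 172 = 14104.

14104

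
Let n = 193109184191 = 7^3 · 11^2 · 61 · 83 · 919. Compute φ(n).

φ(7^3) = 7^2·(7−1) = 49·6 = 294.
φ(11^2) = 11^2 − 11^1 = 121 − 11 = 110.
φ(61) = 61 − 1 = 60.
φ(83) = 83 − 1 = 82.
φ(919) = 919 − 1 = 918.
φ(193109184191) = 294 × 110 × 60 × 82 × 918 = 146065550400.

146065550400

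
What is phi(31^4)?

φ(923521) = 923521 · (1 − 1/31)
       = 923521 · 30/31 = 893730.

893730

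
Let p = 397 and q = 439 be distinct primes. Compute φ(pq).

173448

φ(pq) = (p−1)(q−1) = 396 · 438 = 173448.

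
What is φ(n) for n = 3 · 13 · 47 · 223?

φ(3) = 3 − 1 = 2.
φ(13) = 13 − 1 = 12.
φ(47) = 47 − 1 = 46.
φ(223) = 223 − 1 = 222.
Multiply: 2 · 12 · 46 · 222 = 245088.

245088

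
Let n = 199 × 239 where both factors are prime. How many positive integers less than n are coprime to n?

47124

For distinct primes, φ(pq) = (p−1)(q−1) = 198 × 238 = 47124.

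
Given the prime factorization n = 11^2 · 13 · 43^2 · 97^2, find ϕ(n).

φ(11^2) = 11^2 − 11^1 = 121 − 11 = 110.
φ(13) = 13 − 1 = 12.
φ(43^2) = 43^2 − 43^1 = 1849 − 43 = 1806.
φ(97^2) = 97^2 − 97^1 = 9409 − 97 = 9312.
φ(27365860093) = 110 × 12 × 1806 × 9312 = 22199063040.

22199063040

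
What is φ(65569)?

48384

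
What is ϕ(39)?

39 = 3 × 13.
φ(3) = 3 − 1 = 2.
φ(13) = 13 − 1 = 12.
Since φ is multiplicative, φ(39) = 2 · 12 = 24.

24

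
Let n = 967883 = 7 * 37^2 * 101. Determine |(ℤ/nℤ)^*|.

799200

φ(7) = 7 − 1 = 6.
φ(37^2) = 37^1·(37−1) = 37·36 = 1332.
φ(101) = 101 − 1 = 100.
φ(967883) = 6 × 1332 × 100 = 799200.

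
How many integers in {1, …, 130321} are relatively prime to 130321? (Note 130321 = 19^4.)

φ(130321) = 130321 · (1 − 1/19)
       = 130321 · 18/19 = 123462.

123462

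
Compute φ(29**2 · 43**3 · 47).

2900681616

φ(3142673189) = 3142673189 · (1 − 1/29) · (1 − 1/43) · (1 − 1/47)
       = 3142673189 · 54096/58609 = 2900681616.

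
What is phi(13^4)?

φ(28561) = 28561 · (1 − 1/13)
       = 28561 · 12/13 = 26364.

26364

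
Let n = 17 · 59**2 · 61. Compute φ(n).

φ(17) = 17 − 1 = 16.
φ(59^2) = 59^2 − 59^1 = 3481 − 59 = 3422.
φ(61) = 61 − 1 = 60.
φ(3609797) = 16 × 3422 × 60 = 3285120.

3285120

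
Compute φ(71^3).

φ(357911) = 357911 · (1 − 1/71)
       = 357911 · 70/71 = 352870.

352870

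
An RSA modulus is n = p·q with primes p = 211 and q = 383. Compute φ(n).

80220

φ(pq) = (p−1)(q−1) = 210 · 382 = 80220.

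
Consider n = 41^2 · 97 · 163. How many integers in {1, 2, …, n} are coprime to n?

25505280

φ(41^2) = 41^1·(41−1) = 41·40 = 1640.
φ(97) = 97 − 1 = 96.
φ(163) = 163 − 1 = 162.
Multiply: 1640 · 96 · 162 = 25505280.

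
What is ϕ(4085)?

3024

4085 = 5 × 19 × 43.
φ(5) = 5 − 1 = 4.
φ(19) = 19 − 1 = 18.
φ(43) = 43 − 1 = 42.
Multiply: 4 · 18 · 42 = 3024.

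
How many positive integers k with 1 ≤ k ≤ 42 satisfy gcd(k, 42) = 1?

12

First factor: 42 = 2 · 3 · 7.
φ(2) = 2 − 1 = 1.
φ(3) = 3 − 1 = 2.
φ(7) = 7 − 1 = 6.
Multiply: 1 · 2 · 6 = 12.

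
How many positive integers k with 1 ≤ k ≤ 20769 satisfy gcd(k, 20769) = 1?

Prime factorization: 20769 = 3 · 7 · 23 · 43.
φ(3) = 3 − 1 = 2.
φ(7) = 7 − 1 = 6.
φ(23) = 23 − 1 = 22.
φ(43) = 43 − 1 = 42.
Since φ is multiplicative, φ(20769) = 2 · 6 · 22 · 42 = 11088.

11088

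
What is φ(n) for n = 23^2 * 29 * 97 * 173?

φ(257437321) = 257437321 · (1 − 1/23) · (1 − 1/29) · (1 − 1/97) · (1 − 1/173)
       = 257437321 · 10171392/11192927 = 233942016.

233942016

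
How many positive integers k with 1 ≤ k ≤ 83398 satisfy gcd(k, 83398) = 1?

33264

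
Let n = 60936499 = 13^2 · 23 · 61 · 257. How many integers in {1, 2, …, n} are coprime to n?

52715520

φ(60936499) = 60936499 · (1 − 1/13) · (1 − 1/23) · (1 − 1/61) · (1 − 1/257)
       = 60936499 · 4055040/4687423 = 52715520.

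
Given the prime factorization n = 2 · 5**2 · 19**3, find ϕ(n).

φ(342950) = 342950 · (1 − 1/2) · (1 − 1/5) · (1 − 1/19)
       = 342950 · 72/190 = 129960.

129960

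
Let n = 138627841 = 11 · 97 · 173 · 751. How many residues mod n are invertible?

123840000

φ(138627841) = 138627841 · (1 − 1/11) · (1 − 1/97) · (1 − 1/173) · (1 − 1/751)
       = 138627841 · 123840000/138627841 = 123840000.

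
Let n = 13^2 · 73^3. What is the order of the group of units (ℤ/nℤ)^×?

59855328

φ(65743873) = 65743873 · (1 − 1/13) · (1 − 1/73)
       = 65743873 · 864/949 = 59855328.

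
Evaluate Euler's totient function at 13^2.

156

φ(13^2) = 13^1·(13−1) = 13·12 = 156.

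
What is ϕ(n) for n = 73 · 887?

63792

φ(73) = 73 − 1 = 72.
φ(887) = 887 − 1 = 886.
Since φ is multiplicative, φ(64751) = 72 · 886 = 63792.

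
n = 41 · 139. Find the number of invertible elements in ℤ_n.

5520

φ(41) = 41 − 1 = 40.
φ(139) = 139 − 1 = 138.
φ(5699) = 40 × 138 = 5520.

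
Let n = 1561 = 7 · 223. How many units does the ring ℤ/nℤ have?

φ(1561) = 1561 · (1 − 1/7) · (1 − 1/223)
       = 1561 · 1332/1561 = 1332.

1332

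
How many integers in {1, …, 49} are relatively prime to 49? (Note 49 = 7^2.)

42

φ(7^2) = 7^2 − 7^1 = 49 − 7 = 42.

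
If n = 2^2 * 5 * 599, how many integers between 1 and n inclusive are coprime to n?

φ(2^2) = 2^2 − 2^1 = 4 − 2 = 2.
φ(5) = 5 − 1 = 4.
φ(599) = 599 − 1 = 598.
Since φ is multiplicative, φ(11980) = 2 · 4 · 598 = 4784.

4784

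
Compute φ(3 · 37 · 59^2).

φ(386391) = 386391 · (1 − 1/3) · (1 − 1/37) · (1 − 1/59)
       = 386391 · 4176/6549 = 246384.

246384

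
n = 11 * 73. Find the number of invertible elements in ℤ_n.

720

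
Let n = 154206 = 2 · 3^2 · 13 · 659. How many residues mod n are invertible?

47376

φ(2) = 2 − 1 = 1.
φ(3^2) = 3^1·(3−1) = 3·2 = 6.
φ(13) = 13 − 1 = 12.
φ(659) = 659 − 1 = 658.
φ(154206) = 1 × 6 × 12 × 658 = 47376.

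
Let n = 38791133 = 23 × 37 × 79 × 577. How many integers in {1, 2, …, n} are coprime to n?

35582976

φ(38791133) = 38791133 · (1 − 1/23) · (1 − 1/37) · (1 − 1/79) · (1 − 1/577)
       = 38791133 · 35582976/38791133 = 35582976.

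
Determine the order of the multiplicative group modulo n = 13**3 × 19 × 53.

1898208

φ(13^3) = 13^3 − 13^2 = 2197 − 169 = 2028.
φ(19) = 19 − 1 = 18.
φ(53) = 53 − 1 = 52.
Multiply: 2028 · 18 · 52 = 1898208.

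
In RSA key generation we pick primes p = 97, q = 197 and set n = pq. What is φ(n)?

φ(19109) = 19109 · (1 − 1/97) · (1 − 1/197)
       = 19109 · 18816/19109 = 18816.

18816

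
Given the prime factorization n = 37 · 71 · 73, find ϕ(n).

φ(37) = 37 − 1 = 36.
φ(71) = 71 − 1 = 70.
φ(73) = 73 − 1 = 72.
Multiply: 36 · 70 · 72 = 181440.

181440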